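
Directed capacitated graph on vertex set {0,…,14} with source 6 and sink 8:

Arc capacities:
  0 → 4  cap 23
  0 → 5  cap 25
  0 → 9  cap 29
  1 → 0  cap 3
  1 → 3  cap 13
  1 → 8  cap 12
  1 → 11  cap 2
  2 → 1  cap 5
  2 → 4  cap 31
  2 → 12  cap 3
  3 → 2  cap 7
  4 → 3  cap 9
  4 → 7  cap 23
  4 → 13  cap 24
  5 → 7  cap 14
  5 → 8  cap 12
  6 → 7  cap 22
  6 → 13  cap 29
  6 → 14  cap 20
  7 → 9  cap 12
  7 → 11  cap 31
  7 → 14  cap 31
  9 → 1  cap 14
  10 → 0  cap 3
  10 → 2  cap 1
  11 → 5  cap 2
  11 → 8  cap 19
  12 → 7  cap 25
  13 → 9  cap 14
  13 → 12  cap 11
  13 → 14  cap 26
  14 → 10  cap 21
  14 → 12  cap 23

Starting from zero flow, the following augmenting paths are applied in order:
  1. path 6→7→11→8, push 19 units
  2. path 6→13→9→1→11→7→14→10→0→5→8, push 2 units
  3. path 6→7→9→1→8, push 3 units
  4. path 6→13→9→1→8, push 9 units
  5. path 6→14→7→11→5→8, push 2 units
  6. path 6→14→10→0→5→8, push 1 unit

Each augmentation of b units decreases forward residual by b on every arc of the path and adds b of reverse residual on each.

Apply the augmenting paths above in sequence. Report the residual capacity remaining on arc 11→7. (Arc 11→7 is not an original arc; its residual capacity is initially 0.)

Residual capacity of (11,7): 19

after path 1 (6→7→11→8, push 19): res(11,7)=19
after path 2 (6→13→9→1→11→7→14→10→0→5→8, push 2): res(11,7)=17
after path 3 (6→7→9→1→8, push 3): res(11,7)=17
after path 4 (6→13→9→1→8, push 9): res(11,7)=17
after path 5 (6→14→7→11→5→8, push 2): res(11,7)=19
after path 6 (6→14→10→0→5→8, push 1): res(11,7)=19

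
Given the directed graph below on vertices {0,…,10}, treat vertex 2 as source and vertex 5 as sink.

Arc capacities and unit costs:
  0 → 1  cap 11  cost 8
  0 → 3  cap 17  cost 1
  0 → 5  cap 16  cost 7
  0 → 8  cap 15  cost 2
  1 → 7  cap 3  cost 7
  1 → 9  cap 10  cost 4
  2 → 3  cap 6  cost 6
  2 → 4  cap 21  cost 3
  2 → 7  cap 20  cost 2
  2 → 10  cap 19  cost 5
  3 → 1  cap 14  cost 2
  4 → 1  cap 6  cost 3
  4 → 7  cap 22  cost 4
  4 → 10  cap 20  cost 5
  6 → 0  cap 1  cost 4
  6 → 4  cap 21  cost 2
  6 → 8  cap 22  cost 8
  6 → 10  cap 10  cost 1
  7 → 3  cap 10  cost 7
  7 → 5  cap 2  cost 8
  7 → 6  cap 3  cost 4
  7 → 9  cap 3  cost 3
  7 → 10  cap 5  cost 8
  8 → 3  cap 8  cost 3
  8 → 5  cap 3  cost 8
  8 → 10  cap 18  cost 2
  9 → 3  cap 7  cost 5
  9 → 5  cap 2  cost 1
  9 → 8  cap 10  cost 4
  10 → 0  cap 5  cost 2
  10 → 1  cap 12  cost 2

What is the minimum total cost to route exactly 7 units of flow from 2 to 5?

Minimum cost for 7 units: 74

shortest-cost path #1: 2→7→9→5 push 2 @ unit cost 6 (adds 12)
shortest-cost path #2: 2→7→5 push 2 @ unit cost 10 (adds 20)
shortest-cost path #3: 2→10→0→5 push 3 @ unit cost 14 (adds 42)
total cost = 74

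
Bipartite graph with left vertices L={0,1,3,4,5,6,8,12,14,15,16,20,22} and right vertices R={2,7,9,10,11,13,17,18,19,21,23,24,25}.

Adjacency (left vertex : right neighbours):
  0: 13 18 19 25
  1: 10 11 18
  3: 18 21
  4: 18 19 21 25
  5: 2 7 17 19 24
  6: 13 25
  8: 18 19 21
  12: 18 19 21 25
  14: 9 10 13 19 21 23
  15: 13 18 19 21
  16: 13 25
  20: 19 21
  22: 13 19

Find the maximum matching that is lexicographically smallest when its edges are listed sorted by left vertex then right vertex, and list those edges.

Lex-smallest maximum matching: {(0,13), (1,10), (3,18), (4,19), (5,2), (6,25), (8,21), (14,9)}

|M| = 8 (so the lex-smallest maximum matching has 8 edges)
process left vertices in ascending order; for each, take the smallest-labelled available neighbour that still permits 8 edges overall, or leave it unmatched if none does
lex-smallest matching: {0-13, 1-10, 3-18, 4-19, 5-2, 6-25, 8-21, 14-9}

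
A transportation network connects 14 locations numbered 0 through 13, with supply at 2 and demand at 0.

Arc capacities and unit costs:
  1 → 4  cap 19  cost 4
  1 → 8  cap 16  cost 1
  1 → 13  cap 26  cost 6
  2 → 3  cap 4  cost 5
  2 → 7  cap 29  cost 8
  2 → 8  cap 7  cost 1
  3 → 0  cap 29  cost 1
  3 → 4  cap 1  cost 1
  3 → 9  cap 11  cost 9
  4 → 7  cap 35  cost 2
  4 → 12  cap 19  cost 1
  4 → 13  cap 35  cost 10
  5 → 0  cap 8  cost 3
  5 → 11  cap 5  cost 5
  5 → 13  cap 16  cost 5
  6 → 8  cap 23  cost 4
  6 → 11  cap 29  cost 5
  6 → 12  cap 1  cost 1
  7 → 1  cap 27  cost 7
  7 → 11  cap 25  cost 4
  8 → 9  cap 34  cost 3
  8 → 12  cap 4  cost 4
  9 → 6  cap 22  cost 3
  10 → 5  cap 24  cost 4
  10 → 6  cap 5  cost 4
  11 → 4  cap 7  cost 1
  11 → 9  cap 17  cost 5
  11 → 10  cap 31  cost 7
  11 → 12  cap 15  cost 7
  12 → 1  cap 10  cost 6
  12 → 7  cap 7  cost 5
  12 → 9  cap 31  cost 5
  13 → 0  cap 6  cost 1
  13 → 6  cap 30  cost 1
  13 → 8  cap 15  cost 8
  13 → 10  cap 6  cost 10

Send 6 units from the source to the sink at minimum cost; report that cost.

shortest-cost path #1: 2→3→0 push 4 @ unit cost 6 (adds 24)
shortest-cost path #2: 2→8→12→1→13→0 push 2 @ unit cost 18 (adds 36)
total cost = 60

Minimum cost for 6 units: 60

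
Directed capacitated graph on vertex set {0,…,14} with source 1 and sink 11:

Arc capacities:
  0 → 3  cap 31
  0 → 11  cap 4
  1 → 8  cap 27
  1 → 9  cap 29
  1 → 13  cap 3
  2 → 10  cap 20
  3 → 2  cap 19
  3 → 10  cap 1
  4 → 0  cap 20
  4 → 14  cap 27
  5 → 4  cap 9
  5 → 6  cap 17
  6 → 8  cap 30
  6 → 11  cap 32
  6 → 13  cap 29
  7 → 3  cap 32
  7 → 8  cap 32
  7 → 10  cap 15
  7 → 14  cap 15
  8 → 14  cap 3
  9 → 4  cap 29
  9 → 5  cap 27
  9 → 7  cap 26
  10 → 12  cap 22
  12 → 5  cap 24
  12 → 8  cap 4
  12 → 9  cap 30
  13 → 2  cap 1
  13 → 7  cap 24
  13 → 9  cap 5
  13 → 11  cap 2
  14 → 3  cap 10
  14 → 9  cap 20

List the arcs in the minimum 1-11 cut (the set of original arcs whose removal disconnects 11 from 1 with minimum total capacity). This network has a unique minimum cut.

augment #1: 1→13→11 push 2
augment #2: 1→9→4→0→11 push 4
augment #3: 1→9→5→6→11 push 17
max flow = 23; residual-reachable set from 1 gives S-side
cut edges (S→T): {(0,11), (5,6), (13,11)} total cap 23

Min-cut arcs: {(0,11), (5,6), (13,11)} (total capacity 23)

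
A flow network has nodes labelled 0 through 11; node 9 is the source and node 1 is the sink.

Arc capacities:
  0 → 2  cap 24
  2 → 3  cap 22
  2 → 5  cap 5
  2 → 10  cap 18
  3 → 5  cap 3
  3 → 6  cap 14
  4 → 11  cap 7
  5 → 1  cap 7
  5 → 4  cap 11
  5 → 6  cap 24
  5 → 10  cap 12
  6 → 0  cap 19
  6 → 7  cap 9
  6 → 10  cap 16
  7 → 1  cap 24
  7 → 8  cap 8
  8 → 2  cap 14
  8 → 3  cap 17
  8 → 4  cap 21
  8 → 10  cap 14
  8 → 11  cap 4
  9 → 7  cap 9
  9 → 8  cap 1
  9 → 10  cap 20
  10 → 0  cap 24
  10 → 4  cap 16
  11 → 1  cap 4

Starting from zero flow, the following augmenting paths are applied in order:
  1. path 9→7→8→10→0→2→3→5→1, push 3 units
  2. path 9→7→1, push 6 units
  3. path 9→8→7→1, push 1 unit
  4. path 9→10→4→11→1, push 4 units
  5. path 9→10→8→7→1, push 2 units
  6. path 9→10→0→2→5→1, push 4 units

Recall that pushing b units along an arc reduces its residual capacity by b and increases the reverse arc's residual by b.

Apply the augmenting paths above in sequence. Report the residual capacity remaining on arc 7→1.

Residual capacity of (7,1): 15

after path 1 (9→7→8→10→0→2→3→5→1, push 3): res(7,1)=24
after path 2 (9→7→1, push 6): res(7,1)=18
after path 3 (9→8→7→1, push 1): res(7,1)=17
after path 4 (9→10→4→11→1, push 4): res(7,1)=17
after path 5 (9→10→8→7→1, push 2): res(7,1)=15
after path 6 (9→10→0→2→5→1, push 4): res(7,1)=15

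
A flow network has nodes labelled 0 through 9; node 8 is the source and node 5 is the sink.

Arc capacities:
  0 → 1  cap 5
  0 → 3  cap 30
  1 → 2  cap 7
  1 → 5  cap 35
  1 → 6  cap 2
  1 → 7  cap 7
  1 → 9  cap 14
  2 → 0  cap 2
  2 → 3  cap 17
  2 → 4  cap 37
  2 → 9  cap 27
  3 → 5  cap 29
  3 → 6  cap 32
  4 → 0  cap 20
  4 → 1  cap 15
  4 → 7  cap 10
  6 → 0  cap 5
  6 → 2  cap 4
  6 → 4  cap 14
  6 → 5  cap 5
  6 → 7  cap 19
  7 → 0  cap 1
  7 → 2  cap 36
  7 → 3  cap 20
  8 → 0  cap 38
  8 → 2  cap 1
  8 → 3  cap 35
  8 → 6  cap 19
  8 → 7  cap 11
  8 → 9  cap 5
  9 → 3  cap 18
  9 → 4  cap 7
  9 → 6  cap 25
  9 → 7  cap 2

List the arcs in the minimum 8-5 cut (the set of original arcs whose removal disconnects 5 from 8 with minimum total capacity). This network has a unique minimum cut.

augment #1: 8→3→5 push 29
augment #2: 8→6→5 push 5
augment #3: 8→0→1→5 push 5
augment #4: 8→2→4→1→5 push 1
augment #5: 8→6→4→1→5 push 14
max flow = 54; residual-reachable set from 8 gives S-side
cut edges (S→T): {(0,1), (3,5), (4,1), (6,5)} total cap 54

Min-cut arcs: {(0,1), (3,5), (4,1), (6,5)} (total capacity 54)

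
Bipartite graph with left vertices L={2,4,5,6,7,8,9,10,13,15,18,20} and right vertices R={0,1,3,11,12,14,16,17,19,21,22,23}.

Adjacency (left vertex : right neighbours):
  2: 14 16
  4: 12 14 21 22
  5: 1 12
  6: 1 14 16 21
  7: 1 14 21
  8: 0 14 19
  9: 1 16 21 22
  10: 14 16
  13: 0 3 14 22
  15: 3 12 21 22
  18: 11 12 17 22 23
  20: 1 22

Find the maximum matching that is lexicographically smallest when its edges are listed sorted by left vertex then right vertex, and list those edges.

|M| = 10 (so the lex-smallest maximum matching has 10 edges)
process left vertices in ascending order; for each, take the smallest-labelled available neighbour that still permits 10 edges overall, or leave it unmatched if none does
lex-smallest matching: {2-14, 4-12, 5-1, 6-16, 7-21, 8-19, 9-22, 13-0, 15-3, 18-11}

Lex-smallest maximum matching: {(2,14), (4,12), (5,1), (6,16), (7,21), (8,19), (9,22), (13,0), (15,3), (18,11)}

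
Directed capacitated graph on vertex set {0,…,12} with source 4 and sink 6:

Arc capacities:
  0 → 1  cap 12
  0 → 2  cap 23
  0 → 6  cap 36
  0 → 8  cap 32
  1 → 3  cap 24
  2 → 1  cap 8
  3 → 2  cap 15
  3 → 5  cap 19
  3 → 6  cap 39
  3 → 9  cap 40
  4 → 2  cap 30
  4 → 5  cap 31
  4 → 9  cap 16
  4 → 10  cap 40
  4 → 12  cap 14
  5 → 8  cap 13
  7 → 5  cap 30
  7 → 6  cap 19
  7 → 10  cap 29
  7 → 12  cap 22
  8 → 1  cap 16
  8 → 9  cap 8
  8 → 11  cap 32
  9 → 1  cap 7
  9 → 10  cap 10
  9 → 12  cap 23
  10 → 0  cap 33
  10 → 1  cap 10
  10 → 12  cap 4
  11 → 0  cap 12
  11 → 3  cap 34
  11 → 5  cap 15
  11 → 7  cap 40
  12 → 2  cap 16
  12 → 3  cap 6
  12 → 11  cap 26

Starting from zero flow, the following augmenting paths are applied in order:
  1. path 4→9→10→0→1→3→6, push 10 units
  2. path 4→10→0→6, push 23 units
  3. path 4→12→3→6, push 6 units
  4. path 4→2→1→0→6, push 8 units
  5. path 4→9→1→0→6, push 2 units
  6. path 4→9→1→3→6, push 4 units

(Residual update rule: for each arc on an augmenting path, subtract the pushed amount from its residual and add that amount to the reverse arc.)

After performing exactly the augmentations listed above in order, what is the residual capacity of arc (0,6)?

after path 1 (4→9→10→0→1→3→6, push 10): res(0,6)=36
after path 2 (4→10→0→6, push 23): res(0,6)=13
after path 3 (4→12→3→6, push 6): res(0,6)=13
after path 4 (4→2→1→0→6, push 8): res(0,6)=5
after path 5 (4→9→1→0→6, push 2): res(0,6)=3
after path 6 (4→9→1→3→6, push 4): res(0,6)=3

Residual capacity of (0,6): 3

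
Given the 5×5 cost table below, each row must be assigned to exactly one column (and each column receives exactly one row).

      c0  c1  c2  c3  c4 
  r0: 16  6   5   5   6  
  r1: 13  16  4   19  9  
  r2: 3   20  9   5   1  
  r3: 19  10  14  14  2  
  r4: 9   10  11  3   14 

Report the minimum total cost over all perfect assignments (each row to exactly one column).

optimal assignment: row0→col1 (cost 6), row1→col2 (cost 4), row2→col0 (cost 3), row3→col4 (cost 2), row4→col3 (cost 3)
total = 6 + 4 + 3 + 2 + 3 = 18

Minimum assignment cost: 18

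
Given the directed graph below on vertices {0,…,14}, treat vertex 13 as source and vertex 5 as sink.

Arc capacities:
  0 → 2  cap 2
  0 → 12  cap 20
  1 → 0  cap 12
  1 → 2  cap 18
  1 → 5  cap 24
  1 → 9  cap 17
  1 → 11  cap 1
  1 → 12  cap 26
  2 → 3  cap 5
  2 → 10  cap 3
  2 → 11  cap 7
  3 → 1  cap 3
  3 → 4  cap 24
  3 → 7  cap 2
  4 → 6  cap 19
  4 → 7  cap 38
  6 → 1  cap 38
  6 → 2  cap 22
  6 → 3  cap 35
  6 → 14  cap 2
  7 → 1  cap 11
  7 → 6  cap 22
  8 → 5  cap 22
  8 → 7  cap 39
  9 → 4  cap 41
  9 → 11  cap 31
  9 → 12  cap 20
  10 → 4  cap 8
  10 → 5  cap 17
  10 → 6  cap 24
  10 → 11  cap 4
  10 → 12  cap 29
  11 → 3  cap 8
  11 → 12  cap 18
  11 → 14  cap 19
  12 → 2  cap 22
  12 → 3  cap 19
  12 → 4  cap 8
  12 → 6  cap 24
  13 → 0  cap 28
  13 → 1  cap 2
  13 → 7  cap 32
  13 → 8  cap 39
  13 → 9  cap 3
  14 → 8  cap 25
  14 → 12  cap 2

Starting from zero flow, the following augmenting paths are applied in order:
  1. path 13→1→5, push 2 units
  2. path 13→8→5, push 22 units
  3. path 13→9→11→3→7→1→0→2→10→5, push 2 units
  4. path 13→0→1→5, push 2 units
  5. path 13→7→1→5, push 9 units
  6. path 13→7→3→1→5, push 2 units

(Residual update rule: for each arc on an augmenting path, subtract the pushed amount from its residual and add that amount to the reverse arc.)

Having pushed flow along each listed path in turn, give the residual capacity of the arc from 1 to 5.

Residual capacity of (1,5): 9

after path 1 (13→1→5, push 2): res(1,5)=22
after path 2 (13→8→5, push 22): res(1,5)=22
after path 3 (13→9→11→3→7→1→0→2→10→5, push 2): res(1,5)=22
after path 4 (13→0→1→5, push 2): res(1,5)=20
after path 5 (13→7→1→5, push 9): res(1,5)=11
after path 6 (13→7→3→1→5, push 2): res(1,5)=9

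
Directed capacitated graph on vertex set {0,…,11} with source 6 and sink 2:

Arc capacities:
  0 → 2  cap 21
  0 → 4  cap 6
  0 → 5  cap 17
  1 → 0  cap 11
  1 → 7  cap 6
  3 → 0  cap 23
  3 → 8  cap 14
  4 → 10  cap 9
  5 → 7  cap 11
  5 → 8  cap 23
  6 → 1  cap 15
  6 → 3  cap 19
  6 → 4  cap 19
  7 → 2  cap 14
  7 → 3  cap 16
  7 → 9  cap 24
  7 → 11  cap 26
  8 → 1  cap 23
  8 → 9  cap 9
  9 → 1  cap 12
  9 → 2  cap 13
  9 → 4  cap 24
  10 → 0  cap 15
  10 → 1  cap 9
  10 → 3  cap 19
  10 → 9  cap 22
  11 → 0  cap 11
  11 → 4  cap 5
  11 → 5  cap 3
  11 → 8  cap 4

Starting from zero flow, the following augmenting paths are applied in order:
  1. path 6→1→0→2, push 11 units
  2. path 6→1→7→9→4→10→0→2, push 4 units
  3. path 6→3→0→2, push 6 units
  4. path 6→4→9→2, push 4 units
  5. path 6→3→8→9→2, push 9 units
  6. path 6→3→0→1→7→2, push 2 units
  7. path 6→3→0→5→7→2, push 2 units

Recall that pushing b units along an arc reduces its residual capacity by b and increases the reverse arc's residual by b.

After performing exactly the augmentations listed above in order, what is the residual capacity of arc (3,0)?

after path 1 (6→1→0→2, push 11): res(3,0)=23
after path 2 (6→1→7→9→4→10→0→2, push 4): res(3,0)=23
after path 3 (6→3→0→2, push 6): res(3,0)=17
after path 4 (6→4→9→2, push 4): res(3,0)=17
after path 5 (6→3→8→9→2, push 9): res(3,0)=17
after path 6 (6→3→0→1→7→2, push 2): res(3,0)=15
after path 7 (6→3→0→5→7→2, push 2): res(3,0)=13

Residual capacity of (3,0): 13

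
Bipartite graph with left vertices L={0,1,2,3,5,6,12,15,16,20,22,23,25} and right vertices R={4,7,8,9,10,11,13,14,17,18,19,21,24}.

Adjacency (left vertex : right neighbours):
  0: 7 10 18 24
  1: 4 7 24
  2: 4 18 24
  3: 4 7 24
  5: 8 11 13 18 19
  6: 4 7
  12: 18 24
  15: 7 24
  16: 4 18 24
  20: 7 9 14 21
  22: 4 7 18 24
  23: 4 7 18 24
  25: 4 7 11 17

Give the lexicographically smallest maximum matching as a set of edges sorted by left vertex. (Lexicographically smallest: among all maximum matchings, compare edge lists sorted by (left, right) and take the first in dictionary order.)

|M| = 8 (so the lex-smallest maximum matching has 8 edges)
process left vertices in ascending order; for each, take the smallest-labelled available neighbour that still permits 8 edges overall, or leave it unmatched if none does
lex-smallest matching: {0-10, 1-4, 2-18, 3-7, 5-8, 12-24, 20-9, 25-11}

Lex-smallest maximum matching: {(0,10), (1,4), (2,18), (3,7), (5,8), (12,24), (20,9), (25,11)}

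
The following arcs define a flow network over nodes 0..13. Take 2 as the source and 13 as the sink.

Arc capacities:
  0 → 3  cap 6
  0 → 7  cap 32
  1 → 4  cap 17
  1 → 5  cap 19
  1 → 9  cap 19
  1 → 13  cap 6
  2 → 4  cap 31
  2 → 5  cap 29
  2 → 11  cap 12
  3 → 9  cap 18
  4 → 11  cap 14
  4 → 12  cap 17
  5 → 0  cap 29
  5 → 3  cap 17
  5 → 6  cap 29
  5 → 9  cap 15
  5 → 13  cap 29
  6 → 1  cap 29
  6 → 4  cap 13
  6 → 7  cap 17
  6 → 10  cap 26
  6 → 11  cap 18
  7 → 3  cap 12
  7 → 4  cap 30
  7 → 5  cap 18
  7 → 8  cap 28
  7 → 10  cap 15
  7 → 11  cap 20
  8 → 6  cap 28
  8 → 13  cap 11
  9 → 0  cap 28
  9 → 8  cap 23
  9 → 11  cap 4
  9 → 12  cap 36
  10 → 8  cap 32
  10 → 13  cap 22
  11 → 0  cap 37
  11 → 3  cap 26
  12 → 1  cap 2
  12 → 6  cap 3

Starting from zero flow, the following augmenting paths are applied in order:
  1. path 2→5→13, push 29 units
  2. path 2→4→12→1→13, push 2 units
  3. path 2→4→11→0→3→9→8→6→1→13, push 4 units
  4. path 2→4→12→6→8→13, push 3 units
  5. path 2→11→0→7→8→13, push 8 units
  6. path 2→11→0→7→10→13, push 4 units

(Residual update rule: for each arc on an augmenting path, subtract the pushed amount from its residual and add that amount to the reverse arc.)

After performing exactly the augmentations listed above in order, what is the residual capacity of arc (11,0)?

after path 1 (2→5→13, push 29): res(11,0)=37
after path 2 (2→4→12→1→13, push 2): res(11,0)=37
after path 3 (2→4→11→0→3→9→8→6→1→13, push 4): res(11,0)=33
after path 4 (2→4→12→6→8→13, push 3): res(11,0)=33
after path 5 (2→11→0→7→8→13, push 8): res(11,0)=25
after path 6 (2→11→0→7→10→13, push 4): res(11,0)=21

Residual capacity of (11,0): 21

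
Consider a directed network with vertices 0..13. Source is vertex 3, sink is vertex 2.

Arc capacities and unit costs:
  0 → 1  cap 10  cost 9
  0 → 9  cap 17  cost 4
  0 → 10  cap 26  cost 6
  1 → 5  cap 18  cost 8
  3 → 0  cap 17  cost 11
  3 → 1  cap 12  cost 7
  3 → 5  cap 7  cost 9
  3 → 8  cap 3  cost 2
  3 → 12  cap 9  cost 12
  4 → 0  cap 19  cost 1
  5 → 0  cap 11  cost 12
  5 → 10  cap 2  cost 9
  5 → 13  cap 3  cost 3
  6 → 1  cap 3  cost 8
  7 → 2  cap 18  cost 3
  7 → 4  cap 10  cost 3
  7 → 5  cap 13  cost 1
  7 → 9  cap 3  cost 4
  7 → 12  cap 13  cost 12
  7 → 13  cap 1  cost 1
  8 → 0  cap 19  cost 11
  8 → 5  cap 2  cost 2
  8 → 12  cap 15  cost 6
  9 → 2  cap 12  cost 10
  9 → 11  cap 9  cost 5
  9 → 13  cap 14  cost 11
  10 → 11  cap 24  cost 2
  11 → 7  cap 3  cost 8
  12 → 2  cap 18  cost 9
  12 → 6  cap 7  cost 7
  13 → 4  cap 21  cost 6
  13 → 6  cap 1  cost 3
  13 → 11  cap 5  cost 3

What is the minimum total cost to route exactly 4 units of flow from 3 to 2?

Minimum cost for 4 units: 72

shortest-cost path #1: 3→8→12→2 push 3 @ unit cost 17 (adds 51)
shortest-cost path #2: 3→12→2 push 1 @ unit cost 21 (adds 21)
total cost = 72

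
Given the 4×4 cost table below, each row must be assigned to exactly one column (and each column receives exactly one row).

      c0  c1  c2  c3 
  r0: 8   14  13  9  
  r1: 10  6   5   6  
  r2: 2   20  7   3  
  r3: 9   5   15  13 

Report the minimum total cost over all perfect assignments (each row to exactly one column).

Minimum assignment cost: 21

one of 2 optimal assignments: row0→col0 (cost 8), row1→col2 (cost 5), row2→col3 (cost 3), row3→col1 (cost 5)
total = 8 + 5 + 3 + 5 = 21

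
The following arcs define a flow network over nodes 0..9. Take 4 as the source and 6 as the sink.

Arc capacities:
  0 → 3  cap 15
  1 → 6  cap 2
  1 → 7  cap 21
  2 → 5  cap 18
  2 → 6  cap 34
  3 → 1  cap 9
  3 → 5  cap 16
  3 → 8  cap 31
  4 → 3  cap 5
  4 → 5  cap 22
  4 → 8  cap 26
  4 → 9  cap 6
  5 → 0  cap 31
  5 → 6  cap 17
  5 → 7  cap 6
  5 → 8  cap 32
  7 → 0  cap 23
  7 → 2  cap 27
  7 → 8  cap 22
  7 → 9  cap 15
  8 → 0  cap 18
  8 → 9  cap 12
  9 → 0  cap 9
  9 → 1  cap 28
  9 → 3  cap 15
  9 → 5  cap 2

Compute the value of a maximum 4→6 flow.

Maximum flow value: 46

augment #1: 4→5→6 bottleneck 17, total now 17
augment #2: 4→3→1→6 bottleneck 2, total now 19
augment #3: 4→5→7→2→6 bottleneck 5, total now 24
augment #4: 4→3→1→7→2→6 bottleneck 3, total now 27
augment #5: 4→9→1→7→2→6 bottleneck 6, total now 33
augment #6: 4→8→9→1→7→2→6 bottleneck 12, total now 45
augment #7: 4→8→0→3→5→7→2→6 bottleneck 1, total now 46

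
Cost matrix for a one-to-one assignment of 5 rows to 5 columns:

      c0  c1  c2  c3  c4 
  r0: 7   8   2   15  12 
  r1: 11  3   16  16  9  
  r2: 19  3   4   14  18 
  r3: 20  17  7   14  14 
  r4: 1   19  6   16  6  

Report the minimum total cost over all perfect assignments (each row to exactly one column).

Minimum assignment cost: 29

optimal assignment: row0→col2 (cost 2), row1→col4 (cost 9), row2→col1 (cost 3), row3→col3 (cost 14), row4→col0 (cost 1)
total = 2 + 9 + 3 + 14 + 1 = 29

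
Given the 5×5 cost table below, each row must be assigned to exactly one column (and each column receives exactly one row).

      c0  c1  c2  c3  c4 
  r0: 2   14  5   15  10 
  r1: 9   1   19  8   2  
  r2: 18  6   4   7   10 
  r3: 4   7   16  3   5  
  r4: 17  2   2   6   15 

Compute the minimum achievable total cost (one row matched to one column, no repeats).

optimal assignment: row0→col0 (cost 2), row1→col4 (cost 2), row2→col2 (cost 4), row3→col3 (cost 3), row4→col1 (cost 2)
total = 2 + 2 + 4 + 3 + 2 = 13

Minimum assignment cost: 13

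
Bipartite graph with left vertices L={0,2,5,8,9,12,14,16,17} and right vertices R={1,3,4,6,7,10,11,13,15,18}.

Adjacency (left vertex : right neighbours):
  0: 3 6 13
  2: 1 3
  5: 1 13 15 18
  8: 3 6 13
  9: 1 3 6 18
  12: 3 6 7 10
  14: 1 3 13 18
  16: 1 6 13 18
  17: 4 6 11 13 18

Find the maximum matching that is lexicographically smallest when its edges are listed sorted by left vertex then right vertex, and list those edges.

Lex-smallest maximum matching: {(0,3), (2,1), (5,15), (8,6), (9,18), (12,7), (14,13), (17,4)}

|M| = 8 (so the lex-smallest maximum matching has 8 edges)
process left vertices in ascending order; for each, take the smallest-labelled available neighbour that still permits 8 edges overall, or leave it unmatched if none does
lex-smallest matching: {0-3, 2-1, 5-15, 8-6, 9-18, 12-7, 14-13, 17-4}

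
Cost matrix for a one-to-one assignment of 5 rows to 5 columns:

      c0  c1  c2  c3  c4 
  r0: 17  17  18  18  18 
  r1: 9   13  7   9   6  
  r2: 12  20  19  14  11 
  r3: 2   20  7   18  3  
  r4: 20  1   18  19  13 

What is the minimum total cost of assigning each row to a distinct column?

optimal assignment: row0→col3 (cost 18), row1→col2 (cost 7), row2→col4 (cost 11), row3→col0 (cost 2), row4→col1 (cost 1)
total = 18 + 7 + 11 + 2 + 1 = 39

Minimum assignment cost: 39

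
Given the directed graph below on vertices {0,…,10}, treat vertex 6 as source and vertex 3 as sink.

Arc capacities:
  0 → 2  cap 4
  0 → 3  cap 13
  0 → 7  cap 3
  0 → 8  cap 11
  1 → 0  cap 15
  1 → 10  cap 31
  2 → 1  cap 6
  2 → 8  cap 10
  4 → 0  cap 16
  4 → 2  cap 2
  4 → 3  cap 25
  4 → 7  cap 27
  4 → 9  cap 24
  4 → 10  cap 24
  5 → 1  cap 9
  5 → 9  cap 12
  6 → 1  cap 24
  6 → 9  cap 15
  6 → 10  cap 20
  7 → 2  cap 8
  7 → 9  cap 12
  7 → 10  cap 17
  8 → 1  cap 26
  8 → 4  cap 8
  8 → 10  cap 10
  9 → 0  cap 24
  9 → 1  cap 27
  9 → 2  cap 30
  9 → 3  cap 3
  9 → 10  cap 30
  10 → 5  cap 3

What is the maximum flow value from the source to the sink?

Maximum flow value: 24

augment #1: 6→9→3 bottleneck 3, total now 3
augment #2: 6→1→0→3 bottleneck 13, total now 16
augment #3: 6→1→0→8→4→3 bottleneck 2, total now 18
augment #4: 6→9→0→8→4→3 bottleneck 6, total now 24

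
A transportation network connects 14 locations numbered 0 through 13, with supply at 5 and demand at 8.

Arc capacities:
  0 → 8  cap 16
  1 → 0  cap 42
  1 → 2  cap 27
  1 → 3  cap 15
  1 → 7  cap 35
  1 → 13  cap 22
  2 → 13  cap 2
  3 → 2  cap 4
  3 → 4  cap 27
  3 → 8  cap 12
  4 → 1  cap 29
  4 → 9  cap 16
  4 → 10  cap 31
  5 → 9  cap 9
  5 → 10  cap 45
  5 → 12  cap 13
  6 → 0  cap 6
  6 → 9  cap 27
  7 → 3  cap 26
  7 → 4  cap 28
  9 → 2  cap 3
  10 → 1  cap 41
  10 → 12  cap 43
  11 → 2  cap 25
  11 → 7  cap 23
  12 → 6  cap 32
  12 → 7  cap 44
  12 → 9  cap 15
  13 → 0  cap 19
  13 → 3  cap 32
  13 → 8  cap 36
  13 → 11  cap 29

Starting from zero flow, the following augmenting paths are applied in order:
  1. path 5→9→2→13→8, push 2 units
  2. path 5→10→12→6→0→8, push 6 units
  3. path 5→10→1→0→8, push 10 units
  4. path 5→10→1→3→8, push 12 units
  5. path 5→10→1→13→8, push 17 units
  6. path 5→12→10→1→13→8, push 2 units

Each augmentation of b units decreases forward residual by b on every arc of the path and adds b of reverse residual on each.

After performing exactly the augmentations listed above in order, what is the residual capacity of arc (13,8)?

after path 1 (5→9→2→13→8, push 2): res(13,8)=34
after path 2 (5→10→12→6→0→8, push 6): res(13,8)=34
after path 3 (5→10→1→0→8, push 10): res(13,8)=34
after path 4 (5→10→1→3→8, push 12): res(13,8)=34
after path 5 (5→10→1→13→8, push 17): res(13,8)=17
after path 6 (5→12→10→1→13→8, push 2): res(13,8)=15

Residual capacity of (13,8): 15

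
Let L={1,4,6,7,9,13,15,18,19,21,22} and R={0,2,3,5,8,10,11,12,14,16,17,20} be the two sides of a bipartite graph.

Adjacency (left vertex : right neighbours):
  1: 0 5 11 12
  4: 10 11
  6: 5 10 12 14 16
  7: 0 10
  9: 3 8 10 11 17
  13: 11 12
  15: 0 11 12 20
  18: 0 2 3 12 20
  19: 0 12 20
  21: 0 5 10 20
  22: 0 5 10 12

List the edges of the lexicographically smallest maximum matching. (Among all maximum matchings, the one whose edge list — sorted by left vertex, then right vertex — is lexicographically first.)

|M| = 9 (so the lex-smallest maximum matching has 9 edges)
process left vertices in ascending order; for each, take the smallest-labelled available neighbour that still permits 9 edges overall, or leave it unmatched if none does
lex-smallest matching: {1-0, 4-10, 6-14, 9-3, 13-11, 15-12, 18-2, 19-20, 21-5}

Lex-smallest maximum matching: {(1,0), (4,10), (6,14), (9,3), (13,11), (15,12), (18,2), (19,20), (21,5)}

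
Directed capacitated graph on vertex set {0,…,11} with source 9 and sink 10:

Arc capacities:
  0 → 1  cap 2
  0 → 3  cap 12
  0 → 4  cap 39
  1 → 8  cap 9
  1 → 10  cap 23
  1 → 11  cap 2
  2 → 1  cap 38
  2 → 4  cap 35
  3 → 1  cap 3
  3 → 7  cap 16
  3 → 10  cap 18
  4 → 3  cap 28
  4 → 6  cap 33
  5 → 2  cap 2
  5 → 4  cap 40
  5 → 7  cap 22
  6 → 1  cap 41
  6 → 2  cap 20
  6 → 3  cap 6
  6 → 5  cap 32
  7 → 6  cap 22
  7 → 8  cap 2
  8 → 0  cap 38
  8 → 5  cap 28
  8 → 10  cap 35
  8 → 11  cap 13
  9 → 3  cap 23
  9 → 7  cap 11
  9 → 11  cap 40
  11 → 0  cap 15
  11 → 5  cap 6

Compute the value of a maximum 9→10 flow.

augment #1: 9→3→10 bottleneck 18, total now 18
augment #2: 9→3→1→10 bottleneck 3, total now 21
augment #3: 9→7→8→10 bottleneck 2, total now 23
augment #4: 9→7→6→1→10 bottleneck 9, total now 32
augment #5: 9→11→0→1→10 bottleneck 2, total now 34
augment #6: 9→3→7→6→1→10 bottleneck 2, total now 36
augment #7: 9→11→5→2→1→10 bottleneck 2, total now 38
augment #8: 9→11→0→4→6→1→10 bottleneck 5, total now 43
augment #9: 9→11→0→4→6→1→8→10 bottleneck 8, total now 51
augment #10: 9→11→5→4→6→1→8→10 bottleneck 1, total now 52

Maximum flow value: 52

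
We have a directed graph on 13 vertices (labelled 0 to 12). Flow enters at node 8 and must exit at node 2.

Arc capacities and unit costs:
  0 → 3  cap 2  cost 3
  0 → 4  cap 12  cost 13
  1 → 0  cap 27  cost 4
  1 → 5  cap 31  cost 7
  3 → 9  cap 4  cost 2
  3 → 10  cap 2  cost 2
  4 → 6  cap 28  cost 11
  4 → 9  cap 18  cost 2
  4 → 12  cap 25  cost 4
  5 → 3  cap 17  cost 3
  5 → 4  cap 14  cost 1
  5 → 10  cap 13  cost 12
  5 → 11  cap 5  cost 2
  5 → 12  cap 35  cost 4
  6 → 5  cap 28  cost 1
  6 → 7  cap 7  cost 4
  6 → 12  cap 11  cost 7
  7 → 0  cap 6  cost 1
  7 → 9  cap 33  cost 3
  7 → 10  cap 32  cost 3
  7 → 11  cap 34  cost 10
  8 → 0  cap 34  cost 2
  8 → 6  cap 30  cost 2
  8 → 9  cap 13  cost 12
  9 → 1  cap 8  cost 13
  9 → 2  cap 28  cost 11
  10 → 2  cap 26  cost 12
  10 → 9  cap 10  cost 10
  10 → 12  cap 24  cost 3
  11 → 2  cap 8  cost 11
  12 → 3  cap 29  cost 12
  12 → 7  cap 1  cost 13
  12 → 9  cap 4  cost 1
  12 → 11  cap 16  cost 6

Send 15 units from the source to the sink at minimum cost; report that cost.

Minimum cost for 15 units: 250

shortest-cost path #1: 8→6→5→11→2 push 5 @ unit cost 16 (adds 80)
shortest-cost path #2: 8→6→5→4→9→2 push 10 @ unit cost 17 (adds 170)
total cost = 250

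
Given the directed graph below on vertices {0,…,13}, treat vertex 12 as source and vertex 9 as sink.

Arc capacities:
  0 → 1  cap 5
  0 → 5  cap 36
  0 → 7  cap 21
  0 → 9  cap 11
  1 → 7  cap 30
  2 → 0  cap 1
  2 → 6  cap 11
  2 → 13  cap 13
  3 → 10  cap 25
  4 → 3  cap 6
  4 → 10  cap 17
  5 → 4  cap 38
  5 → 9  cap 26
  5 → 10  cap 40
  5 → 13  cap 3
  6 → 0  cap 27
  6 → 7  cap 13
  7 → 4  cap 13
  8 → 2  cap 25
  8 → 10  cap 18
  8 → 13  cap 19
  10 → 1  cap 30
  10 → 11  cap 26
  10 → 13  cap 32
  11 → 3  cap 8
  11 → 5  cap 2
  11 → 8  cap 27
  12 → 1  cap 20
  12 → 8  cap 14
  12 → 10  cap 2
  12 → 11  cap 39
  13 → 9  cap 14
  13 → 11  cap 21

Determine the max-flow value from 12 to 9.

Maximum flow value: 28

augment #1: 12→8→13→9 bottleneck 14, total now 14
augment #2: 12→11→5→9 bottleneck 2, total now 16
augment #3: 12→11→8→2→0→9 bottleneck 1, total now 17
augment #4: 12→11→8→2→6→0→9 bottleneck 10, total now 27
augment #5: 12→11→8→2→6→0→5→9 bottleneck 1, total now 28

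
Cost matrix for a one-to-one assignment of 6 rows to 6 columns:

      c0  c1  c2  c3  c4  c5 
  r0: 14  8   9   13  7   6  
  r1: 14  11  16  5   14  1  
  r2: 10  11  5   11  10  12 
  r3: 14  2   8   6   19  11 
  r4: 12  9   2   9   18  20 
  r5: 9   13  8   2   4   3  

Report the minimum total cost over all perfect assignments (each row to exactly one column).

Minimum assignment cost: 24

optimal assignment: row0→col4 (cost 7), row1→col5 (cost 1), row2→col0 (cost 10), row3→col1 (cost 2), row4→col2 (cost 2), row5→col3 (cost 2)
total = 7 + 1 + 10 + 2 + 2 + 2 = 24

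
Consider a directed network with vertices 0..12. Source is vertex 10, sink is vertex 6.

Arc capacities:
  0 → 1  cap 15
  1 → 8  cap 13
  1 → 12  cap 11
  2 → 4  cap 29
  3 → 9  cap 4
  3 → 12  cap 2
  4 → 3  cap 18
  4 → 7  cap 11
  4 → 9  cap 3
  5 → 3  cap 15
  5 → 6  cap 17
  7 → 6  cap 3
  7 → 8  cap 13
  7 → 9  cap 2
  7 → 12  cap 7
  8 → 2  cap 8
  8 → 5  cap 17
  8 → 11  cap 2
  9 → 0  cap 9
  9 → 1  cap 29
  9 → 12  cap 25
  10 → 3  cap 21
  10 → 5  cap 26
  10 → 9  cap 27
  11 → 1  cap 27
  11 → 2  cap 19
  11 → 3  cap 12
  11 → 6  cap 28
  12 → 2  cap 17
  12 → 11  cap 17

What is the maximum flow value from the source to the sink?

augment #1: 10→5→6 bottleneck 17, total now 17
augment #2: 10→3→12→11→6 bottleneck 2, total now 19
augment #3: 10→9→12→11→6 bottleneck 15, total now 34
augment #4: 10→9→1→8→11→6 bottleneck 2, total now 36
augment #5: 10→9→12→2→4→7→6 bottleneck 3, total now 39

Maximum flow value: 39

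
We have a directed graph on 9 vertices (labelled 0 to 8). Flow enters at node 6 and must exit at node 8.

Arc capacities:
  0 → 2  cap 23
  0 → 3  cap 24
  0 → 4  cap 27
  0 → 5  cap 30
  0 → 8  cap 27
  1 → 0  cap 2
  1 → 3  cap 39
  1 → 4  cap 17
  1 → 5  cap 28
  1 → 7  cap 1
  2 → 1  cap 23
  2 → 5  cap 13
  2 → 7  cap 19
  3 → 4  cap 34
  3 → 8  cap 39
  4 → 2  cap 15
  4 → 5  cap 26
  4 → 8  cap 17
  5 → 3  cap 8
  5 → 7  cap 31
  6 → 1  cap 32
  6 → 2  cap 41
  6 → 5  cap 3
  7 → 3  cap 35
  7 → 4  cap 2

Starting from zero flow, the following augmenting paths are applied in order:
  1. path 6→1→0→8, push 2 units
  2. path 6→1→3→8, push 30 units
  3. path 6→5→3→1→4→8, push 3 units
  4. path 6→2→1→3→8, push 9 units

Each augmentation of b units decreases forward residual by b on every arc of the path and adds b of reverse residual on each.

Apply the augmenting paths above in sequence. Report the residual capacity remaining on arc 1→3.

after path 1 (6→1→0→8, push 2): res(1,3)=39
after path 2 (6→1→3→8, push 30): res(1,3)=9
after path 3 (6→5→3→1→4→8, push 3): res(1,3)=12
after path 4 (6→2→1→3→8, push 9): res(1,3)=3

Residual capacity of (1,3): 3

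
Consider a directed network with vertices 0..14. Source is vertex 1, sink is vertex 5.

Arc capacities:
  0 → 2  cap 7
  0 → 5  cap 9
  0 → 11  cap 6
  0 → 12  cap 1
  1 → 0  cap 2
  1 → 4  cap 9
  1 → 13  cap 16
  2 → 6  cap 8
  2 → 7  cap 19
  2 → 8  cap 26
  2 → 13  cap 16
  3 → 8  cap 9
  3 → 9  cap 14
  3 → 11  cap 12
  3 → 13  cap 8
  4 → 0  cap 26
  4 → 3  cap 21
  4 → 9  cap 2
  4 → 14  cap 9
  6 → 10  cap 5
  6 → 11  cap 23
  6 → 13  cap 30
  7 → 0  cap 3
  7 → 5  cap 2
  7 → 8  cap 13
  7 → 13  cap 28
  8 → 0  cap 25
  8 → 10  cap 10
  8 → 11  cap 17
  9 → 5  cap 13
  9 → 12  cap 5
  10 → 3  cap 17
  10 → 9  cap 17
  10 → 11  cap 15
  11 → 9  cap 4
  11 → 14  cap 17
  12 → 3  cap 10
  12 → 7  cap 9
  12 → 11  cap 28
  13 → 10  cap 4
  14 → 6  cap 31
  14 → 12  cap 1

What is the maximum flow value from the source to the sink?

Maximum flow value: 15

augment #1: 1→0→5 bottleneck 2, total now 2
augment #2: 1→4→0→5 bottleneck 7, total now 9
augment #3: 1→4→9→5 bottleneck 2, total now 11
augment #4: 1→13→10→9→5 bottleneck 4, total now 15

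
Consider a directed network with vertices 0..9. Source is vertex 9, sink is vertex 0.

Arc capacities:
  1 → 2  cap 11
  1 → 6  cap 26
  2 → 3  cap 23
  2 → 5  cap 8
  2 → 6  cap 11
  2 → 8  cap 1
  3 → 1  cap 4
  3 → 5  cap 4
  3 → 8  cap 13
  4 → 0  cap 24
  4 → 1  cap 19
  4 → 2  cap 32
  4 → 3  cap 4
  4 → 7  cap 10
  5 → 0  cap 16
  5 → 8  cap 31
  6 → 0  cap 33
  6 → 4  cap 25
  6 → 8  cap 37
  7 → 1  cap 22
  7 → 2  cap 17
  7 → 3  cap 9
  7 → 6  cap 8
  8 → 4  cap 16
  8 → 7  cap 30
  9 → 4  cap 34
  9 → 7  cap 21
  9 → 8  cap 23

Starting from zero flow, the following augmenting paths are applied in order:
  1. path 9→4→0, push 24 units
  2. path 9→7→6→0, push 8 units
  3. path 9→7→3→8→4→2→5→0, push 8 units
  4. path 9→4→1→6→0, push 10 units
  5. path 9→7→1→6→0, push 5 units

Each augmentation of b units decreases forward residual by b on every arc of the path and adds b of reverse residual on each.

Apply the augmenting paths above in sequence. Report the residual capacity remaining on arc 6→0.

after path 1 (9→4→0, push 24): res(6,0)=33
after path 2 (9→7→6→0, push 8): res(6,0)=25
after path 3 (9→7→3→8→4→2→5→0, push 8): res(6,0)=25
after path 4 (9→4→1→6→0, push 10): res(6,0)=15
after path 5 (9→7→1→6→0, push 5): res(6,0)=10

Residual capacity of (6,0): 10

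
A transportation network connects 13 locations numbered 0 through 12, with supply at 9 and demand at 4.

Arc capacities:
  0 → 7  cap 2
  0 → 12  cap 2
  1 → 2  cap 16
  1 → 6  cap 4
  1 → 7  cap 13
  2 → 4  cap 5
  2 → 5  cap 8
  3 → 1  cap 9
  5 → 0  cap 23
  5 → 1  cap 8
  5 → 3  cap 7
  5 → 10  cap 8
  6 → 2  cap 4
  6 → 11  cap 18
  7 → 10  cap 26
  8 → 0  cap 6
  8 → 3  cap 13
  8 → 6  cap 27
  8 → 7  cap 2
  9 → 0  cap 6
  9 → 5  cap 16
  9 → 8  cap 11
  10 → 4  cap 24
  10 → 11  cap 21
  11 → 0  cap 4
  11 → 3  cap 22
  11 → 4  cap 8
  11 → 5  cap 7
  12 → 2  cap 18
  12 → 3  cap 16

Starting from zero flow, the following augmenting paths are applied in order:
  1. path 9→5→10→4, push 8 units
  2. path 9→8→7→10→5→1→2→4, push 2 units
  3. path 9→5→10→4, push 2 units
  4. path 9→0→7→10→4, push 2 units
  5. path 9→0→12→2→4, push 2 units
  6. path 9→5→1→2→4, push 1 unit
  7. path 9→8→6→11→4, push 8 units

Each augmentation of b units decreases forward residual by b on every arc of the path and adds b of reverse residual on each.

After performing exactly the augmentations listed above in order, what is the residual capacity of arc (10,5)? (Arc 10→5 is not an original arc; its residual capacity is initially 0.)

Residual capacity of (10,5): 8

after path 1 (9→5→10→4, push 8): res(10,5)=8
after path 2 (9→8→7→10→5→1→2→4, push 2): res(10,5)=6
after path 3 (9→5→10→4, push 2): res(10,5)=8
after path 4 (9→0→7→10→4, push 2): res(10,5)=8
after path 5 (9→0→12→2→4, push 2): res(10,5)=8
after path 6 (9→5→1→2→4, push 1): res(10,5)=8
after path 7 (9→8→6→11→4, push 8): res(10,5)=8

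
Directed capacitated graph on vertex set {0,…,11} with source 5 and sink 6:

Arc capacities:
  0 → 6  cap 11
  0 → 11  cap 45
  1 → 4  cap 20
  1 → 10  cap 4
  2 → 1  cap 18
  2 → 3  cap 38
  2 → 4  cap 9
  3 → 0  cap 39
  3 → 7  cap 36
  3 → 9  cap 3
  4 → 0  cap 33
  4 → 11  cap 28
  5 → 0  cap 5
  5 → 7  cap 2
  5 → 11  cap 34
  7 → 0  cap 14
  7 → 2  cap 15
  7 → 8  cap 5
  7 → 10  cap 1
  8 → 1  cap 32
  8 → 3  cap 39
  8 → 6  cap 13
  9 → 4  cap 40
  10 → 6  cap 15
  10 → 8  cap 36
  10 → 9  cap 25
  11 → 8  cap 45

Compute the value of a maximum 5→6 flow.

augment #1: 5→0→6 bottleneck 5, total now 5
augment #2: 5→7→0→6 bottleneck 2, total now 7
augment #3: 5→11→8→6 bottleneck 13, total now 20
augment #4: 5→11→8→1→10→6 bottleneck 4, total now 24
augment #5: 5→11→8→3→0→6 bottleneck 4, total now 28
augment #6: 5→11→8→3→7→10→6 bottleneck 1, total now 29

Maximum flow value: 29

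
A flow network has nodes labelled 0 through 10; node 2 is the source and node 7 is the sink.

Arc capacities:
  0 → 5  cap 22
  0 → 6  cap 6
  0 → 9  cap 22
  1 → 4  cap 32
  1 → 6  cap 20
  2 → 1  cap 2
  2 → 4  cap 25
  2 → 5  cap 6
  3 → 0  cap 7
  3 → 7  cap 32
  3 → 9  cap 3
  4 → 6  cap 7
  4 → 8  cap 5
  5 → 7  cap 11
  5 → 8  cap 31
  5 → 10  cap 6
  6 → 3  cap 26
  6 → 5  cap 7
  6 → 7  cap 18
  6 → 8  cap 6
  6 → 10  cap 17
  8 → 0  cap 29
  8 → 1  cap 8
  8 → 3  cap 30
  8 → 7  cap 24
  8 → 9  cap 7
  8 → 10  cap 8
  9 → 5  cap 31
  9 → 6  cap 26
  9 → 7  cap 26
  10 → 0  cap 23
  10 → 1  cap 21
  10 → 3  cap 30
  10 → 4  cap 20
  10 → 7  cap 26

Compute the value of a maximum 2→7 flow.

Maximum flow value: 20

augment #1: 2→5→7 bottleneck 6, total now 6
augment #2: 2→1→6→7 bottleneck 2, total now 8
augment #3: 2→4→6→7 bottleneck 7, total now 15
augment #4: 2→4→8→7 bottleneck 5, total now 20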